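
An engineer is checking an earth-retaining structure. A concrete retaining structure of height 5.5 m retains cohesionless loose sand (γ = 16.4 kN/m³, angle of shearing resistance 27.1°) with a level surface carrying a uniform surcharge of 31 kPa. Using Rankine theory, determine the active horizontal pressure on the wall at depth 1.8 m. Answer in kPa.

K_a = (1 − sin φ)/(1 + sin φ) = 0.3741.
σ_v = γz + q = 16.4 × 1.8 + 31 = 60.52 kPa.
σ_h = K_a σ_v = 0.3741 × 60.52 = 22.64 kPa.

22.6 kPa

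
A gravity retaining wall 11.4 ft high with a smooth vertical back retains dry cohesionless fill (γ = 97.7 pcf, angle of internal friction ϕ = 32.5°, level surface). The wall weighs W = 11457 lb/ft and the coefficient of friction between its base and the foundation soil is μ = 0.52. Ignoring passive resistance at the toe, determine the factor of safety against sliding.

K_a = tan²(45° − 32.5°/2) = 0.3010.
P_a = ½K_aγH² = 0.5×0.3010×97.7×11.4² = 1911 lb/ft, acting at H/3 = 3.800 ft above the base.
FS_sliding = μW / P_a = 0.52×11457 / 1911 = 3.118.

3.12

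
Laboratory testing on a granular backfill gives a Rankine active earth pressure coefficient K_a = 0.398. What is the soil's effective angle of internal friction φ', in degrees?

25.5°

K_a = tan²(45° − φ/2) ⇒ 45° − φ/2 = arctan(√0.398) = 32.25°.
φ = 2(45° − 32.25°) = 25.51°.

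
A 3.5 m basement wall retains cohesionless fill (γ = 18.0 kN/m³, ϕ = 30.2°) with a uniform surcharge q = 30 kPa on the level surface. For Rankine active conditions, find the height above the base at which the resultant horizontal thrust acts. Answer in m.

1.45 m

K_a = 0.3307.
Triangular part P₁ = ½K_aγH² = 36.45 at H/3 = 1.167 m; rectangular part P₂ = K_a q H = 34.72 at H/2 = 1.750 m.
ȳ = (P₁·1.167 + P₂·1.750)/(P₁+P₂) = 1.451 m.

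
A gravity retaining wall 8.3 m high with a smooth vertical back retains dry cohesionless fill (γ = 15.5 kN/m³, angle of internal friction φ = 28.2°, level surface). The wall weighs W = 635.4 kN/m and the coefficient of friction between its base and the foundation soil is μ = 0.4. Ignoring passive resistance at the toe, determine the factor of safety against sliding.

1.33

K_a = tan²(45° − 28.2°/2) = 0.3582.
P_a = ½K_aγH² = 0.5×0.3582×15.5×8.3² = 191.2 kN/m, acting at H/3 = 2.767 m above the base.
FS_sliding = μW / P_a = 0.4×635.4 / 191.2 = 1.329.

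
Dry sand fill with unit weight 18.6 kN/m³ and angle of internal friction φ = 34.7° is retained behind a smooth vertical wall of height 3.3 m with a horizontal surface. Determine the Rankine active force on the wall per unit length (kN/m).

27.8 kN/m

K_a = tan²(45° − φ/2) = 0.2745.
P_a = ½ K_a γ H² = 0.5 × 0.2745 × 18.6 × 3.3² = 27.80 kN/m.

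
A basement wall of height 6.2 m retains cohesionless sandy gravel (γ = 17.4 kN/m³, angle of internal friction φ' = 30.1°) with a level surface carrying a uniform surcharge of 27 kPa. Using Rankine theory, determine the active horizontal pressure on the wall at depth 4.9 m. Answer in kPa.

37.3 kPa

K_a = (1 − sin φ)/(1 + sin φ) = 0.3320.
σ_v = γz + q = 17.4 × 4.9 + 27 = 112.3 kPa.
σ_h = K_a σ_v = 0.3320 × 112.3 = 37.27 kPa.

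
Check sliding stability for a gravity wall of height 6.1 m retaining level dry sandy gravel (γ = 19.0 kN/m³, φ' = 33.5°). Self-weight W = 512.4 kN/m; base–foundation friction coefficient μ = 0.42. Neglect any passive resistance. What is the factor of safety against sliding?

2.11

K_a = tan²(45° − 33.5°/2) = 0.2887.
P_a = ½K_aγH² = 0.5×0.2887×19.0×6.1² = 102.1 kN/m, acting at H/3 = 2.033 m above the base.
FS_sliding = μW / P_a = 0.42×512.4 / 102.1 = 2.109.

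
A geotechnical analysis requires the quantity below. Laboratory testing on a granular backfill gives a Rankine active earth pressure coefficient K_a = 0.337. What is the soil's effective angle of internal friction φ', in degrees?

29.7°

K_a = tan²(45° − φ/2) ⇒ 45° − φ/2 = arctan(√0.337) = 30.14°.
φ = 2(45° − 30.14°) = 29.73°.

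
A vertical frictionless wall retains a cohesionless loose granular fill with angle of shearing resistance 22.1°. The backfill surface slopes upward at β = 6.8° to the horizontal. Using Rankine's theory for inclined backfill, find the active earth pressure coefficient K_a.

0.468

K_a = cos β · (cos β − √(cos²β − cos²φ)) / (cos β + √(cos²β − cos²φ)).
cos β = 0.9930, cos φ = 0.9265, √(cos²β − cos²φ) = 0.3571.
K_a = 0.9930 × (0.9930 − 0.3571)/(0.9930 + 0.3571) = 0.4677.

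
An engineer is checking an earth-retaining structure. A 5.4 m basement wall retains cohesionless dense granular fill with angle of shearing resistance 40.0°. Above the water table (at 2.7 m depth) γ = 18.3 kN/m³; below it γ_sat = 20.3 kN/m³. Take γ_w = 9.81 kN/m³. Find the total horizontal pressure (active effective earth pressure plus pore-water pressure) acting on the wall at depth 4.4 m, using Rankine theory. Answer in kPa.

31.3 kPa

K_a = (1 − sin φ)/(1 + sin φ) = 0.2174.
γ' = 20.3 − 9.81 = 10.49 kN/m³.
Effective vertical stress at 4.4 m: σ'_v = 18.3×2.7 + 10.49×1.70 = 67.24 kPa.
σ'_h = K_a σ'_v = 0.2174 × 67.24 = 14.62 kPa; u = γ_w × 1.70 = 16.68 kPa.
Total σ_h = 14.62 + 16.68 = 31.30 kPa.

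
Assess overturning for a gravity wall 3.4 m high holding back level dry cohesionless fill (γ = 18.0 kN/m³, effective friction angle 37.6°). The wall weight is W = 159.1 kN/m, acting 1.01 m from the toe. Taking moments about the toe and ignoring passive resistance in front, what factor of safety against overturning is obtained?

5.63

K_a = tan²(45° − 37.6°/2) = 0.2421.
P_a = ½K_aγH² = 0.5×0.2421×18.0×3.4² = 25.19 kN/m, acting at H/3 = 1.133 m above the base.
Overturning moment M_o = P_a × H/3 = 25.19 × 1.133 = 28.55.
Resisting moment M_r = W × 1.01 = 159.1 × 1.01 = 160.7.
FS_overturning = M_r/M_o = 160.7/28.55 = 5.629.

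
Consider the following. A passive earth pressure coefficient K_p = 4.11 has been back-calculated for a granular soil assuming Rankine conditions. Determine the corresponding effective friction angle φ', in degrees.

37.5°

K_p = (1+sin φ)/(1−sin φ) ⇒ sin φ = (K_p − 1)/(K_p + 1) = 0.6086.
φ = arcsin(0.6086) = 37.49°.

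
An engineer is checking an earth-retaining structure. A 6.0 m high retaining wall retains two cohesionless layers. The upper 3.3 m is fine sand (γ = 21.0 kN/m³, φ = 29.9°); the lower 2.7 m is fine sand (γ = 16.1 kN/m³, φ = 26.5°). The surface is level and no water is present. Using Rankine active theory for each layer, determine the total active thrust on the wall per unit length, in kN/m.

132 kN/m

K_a1 = tan²(45°−29.9°/2) = 0.3347; K_a2 = tan²(45°−26.5°/2) = 0.3829.
Layer 1: σ at base = K_a1 γ₁ h₁ = 23.19 kPa; P₁ = ½×23.19×3.3 = 38.27.
Layer 2: σ_v at top = γ₁h₁ = 69.30; σ_h top = K_a2×69.30 = 26.54; σ_h base = K_a2×(69.30+16.1×2.7) = 43.18.
P₂ = ½(26.54+43.18)×2.7 = 94.12. Total P_a = 38.27+94.12 = 132.4 kN/m.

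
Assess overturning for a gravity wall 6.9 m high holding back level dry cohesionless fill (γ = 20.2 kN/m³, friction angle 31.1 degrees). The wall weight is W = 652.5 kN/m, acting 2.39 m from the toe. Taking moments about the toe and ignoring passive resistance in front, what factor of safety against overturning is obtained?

K_a = tan²(45° − 31.1°/2) = 0.3188.
P_a = ½K_aγH² = 0.5×0.3188×20.2×6.9² = 153.3 kN/m, acting at H/3 = 2.300 m above the base.
Overturning moment M_o = P_a × H/3 = 153.3 × 2.300 = 352.6.
Resisting moment M_r = W × 2.39 = 652.5 × 2.39 = 1559.
FS_overturning = M_r/M_o = 1559/352.6 = 4.423.

4.42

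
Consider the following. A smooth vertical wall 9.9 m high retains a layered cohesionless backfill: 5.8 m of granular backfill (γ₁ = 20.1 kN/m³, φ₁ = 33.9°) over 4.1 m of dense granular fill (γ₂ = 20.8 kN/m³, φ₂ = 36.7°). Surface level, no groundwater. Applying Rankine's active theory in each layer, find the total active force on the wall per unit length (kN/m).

K_a1 = tan²(45°−33.9°/2) = 0.2839; K_a2 = tan²(45°−36.7°/2) = 0.2519.
Layer 1: σ at base = K_a1 γ₁ h₁ = 33.10 kPa; P₁ = ½×33.10×5.8 = 95.98.
Layer 2: σ_v at top = γ₁h₁ = 116.6; σ_h top = K_a2×116.6 = 29.36; σ_h base = K_a2×(116.6+20.8×4.1) = 50.84.
P₂ = ½(29.36+50.84)×4.1 = 164.4. Total P_a = 95.98+164.4 = 260.4 kN/m.

260 kN/m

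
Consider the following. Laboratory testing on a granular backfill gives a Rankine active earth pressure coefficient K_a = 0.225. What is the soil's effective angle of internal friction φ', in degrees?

39.2°

K_a = tan²(45° − φ/2) ⇒ 45° − φ/2 = arctan(√0.225) = 25.38°.
φ = 2(45° − 25.38°) = 39.25°.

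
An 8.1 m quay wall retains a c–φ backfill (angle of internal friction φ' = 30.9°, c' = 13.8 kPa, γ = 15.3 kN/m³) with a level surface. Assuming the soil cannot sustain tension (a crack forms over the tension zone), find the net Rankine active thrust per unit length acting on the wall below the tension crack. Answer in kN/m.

59.5 kN/m

K_a = 0.3214; √K_a = 0.5669.
Tension-crack depth z_c = 2c/(γ√K_a) = 2×13.8/(15.3×0.5669) = 3.182 m.
σ_a at base = K_a γ H − 2c√K_a = 0.3214×15.3×8.1 − 2×13.8×0.5669 = 24.18 kPa.
P_a = ½ × 24.18 × (H − z_c) = 0.5×24.18×4.918 = 59.47 kN/m.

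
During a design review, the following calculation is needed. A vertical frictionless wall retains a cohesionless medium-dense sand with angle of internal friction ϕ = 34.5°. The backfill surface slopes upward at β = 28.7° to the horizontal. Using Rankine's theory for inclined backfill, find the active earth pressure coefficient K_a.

0.430

K_a = cos β · (cos β − √(cos²β − cos²φ)) / (cos β + √(cos²β − cos²φ)).
cos β = 0.8771, cos φ = 0.8241, √(cos²β − cos²φ) = 0.3003.
K_a = 0.8771 × (0.8771 − 0.3003)/(0.8771 + 0.3003) = 0.4297.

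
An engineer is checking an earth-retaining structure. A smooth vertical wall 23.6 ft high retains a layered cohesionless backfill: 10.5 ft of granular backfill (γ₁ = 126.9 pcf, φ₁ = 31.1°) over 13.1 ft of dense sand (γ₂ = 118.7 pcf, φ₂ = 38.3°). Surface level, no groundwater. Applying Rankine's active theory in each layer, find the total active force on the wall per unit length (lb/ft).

8720 lb/ft

K_a1 = tan²(45°−31.1°/2) = 0.3188; K_a2 = tan²(45°−38.3°/2) = 0.2347.
Layer 1: σ at base = K_a1 γ₁ h₁ = 424.8 psf; P₁ = ½×424.8×10.5 = 2230.
Layer 2: σ_v at top = γ₁h₁ = 1332; σ_h top = K_a2×1332 = 312.8; σ_h base = K_a2×(1332+118.7×13.1) = 677.8.
P₂ = ½(312.8+677.8)×13.1 = 6488. Total P_a = 2230+6488 = 8718 lb/ft.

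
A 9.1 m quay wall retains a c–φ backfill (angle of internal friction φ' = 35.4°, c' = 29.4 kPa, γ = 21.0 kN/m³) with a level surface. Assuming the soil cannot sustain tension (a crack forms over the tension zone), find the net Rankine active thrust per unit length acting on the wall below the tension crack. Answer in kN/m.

K_a = 0.2664; √K_a = 0.5161.
Tension-crack depth z_c = 2c/(γ√K_a) = 2×29.4/(21.0×0.5161) = 5.425 m.
σ_a at base = K_a γ H − 2c√K_a = 0.2664×21.0×9.1 − 2×29.4×0.5161 = 20.56 kPa.
P_a = ½ × 20.56 × (H − z_c) = 0.5×20.56×3.675 = 37.78 kN/m.

37.8 kN/m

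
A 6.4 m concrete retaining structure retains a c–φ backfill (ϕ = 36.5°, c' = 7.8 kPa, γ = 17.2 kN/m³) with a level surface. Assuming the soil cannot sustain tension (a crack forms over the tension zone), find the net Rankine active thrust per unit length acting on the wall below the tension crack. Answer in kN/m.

46.2 kN/m

K_a = 0.2541; √K_a = 0.5040.
Tension-crack depth z_c = 2c/(γ√K_a) = 2×7.8/(17.2×0.5040) = 1.799 m.
σ_a at base = K_a γ H − 2c√K_a = 0.2541×17.2×6.4 − 2×7.8×0.5040 = 20.10 kPa.
P_a = ½ × 20.10 × (H − z_c) = 0.5×20.10×4.601 = 46.24 kN/m.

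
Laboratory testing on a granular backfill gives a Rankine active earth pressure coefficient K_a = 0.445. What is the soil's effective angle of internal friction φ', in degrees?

K_a = tan²(45° − φ/2) ⇒ 45° − φ/2 = arctan(√0.445) = 33.71°.
φ = 2(45° − 33.71°) = 22.59°.

22.6°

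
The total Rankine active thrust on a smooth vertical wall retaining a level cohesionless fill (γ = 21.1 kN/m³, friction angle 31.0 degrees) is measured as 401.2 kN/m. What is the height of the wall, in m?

10.9 m

K_a = 0.3201. P_a = ½ K_a γ H² ⇒ H = √(2P_a/(K_a γ)).
H = √(2×401.2/(0.3201×21.1)) = 10.90 m.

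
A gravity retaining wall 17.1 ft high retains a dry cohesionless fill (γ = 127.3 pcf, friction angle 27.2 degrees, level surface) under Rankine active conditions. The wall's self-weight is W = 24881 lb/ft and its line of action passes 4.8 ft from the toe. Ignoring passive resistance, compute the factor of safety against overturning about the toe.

3.02

K_a = tan²(45° − 27.2°/2) = 0.3726.
P_a = ½K_aγH² = 0.5×0.3726×127.3×17.1² = 6935 lb/ft, acting at H/3 = 5.700 ft above the base.
Overturning moment M_o = P_a × H/3 = 6935 × 5.700 = 39530.
Resisting moment M_r = W × 4.8 = 24881 × 4.8 = 119400.
FS_overturning = M_r/M_o = 119400/39530 = 3.021.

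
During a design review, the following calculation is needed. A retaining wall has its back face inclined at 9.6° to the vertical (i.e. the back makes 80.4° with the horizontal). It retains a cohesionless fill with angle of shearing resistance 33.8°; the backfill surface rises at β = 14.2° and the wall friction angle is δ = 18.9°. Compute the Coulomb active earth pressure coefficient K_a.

0.404

K_a = sin²(α+φ) / [sin²α · sin(α−δ) · (1 + √{sin(φ+δ)sin(φ−β) / (sin(α−δ)sin(α+β))})²].
With α = 80.4°, φ = 33.8°, δ = 18.9°, β = 14.2°: K_a = 0.4043.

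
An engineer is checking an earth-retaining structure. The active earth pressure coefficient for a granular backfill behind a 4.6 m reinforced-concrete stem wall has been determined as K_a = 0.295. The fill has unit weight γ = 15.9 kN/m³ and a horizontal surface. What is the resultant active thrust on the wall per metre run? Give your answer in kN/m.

49.6 kN/m

P = ½ K_a γ H² = 0.5 × 0.295 × 15.9 × 4.6² = 49.63 kN/m.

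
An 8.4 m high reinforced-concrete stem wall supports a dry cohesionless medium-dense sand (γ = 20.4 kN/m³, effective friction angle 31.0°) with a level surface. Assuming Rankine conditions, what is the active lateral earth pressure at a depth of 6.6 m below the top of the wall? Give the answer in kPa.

43.1 kPa

K_a = (1 − sin φ)/(1 + sin φ) = 0.3201.
σ_h = K_a γ z = 0.3201 × 20.4 × 6.6 = 43.10 kPa.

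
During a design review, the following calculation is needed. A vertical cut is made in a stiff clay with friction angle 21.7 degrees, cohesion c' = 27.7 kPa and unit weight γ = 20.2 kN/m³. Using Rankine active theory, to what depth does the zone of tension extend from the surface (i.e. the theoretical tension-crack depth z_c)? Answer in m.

4.04 m

K_a = tan²(45° − 21.7°/2) = 0.4601; √K_a = 0.6783.
The active pressure is zero where K_a γ z = 2c√K_a, so z_c = 2c/(γ√K_a) = 2×27.7/(20.2×0.6783) = 4.043 m.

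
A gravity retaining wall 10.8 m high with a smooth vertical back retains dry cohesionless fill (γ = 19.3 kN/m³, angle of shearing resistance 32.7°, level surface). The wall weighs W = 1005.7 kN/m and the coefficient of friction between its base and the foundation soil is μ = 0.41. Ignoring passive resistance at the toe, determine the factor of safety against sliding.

1.23

K_a = tan²(45° − 32.7°/2) = 0.2985.
P_a = ½K_aγH² = 0.5×0.2985×19.3×10.8² = 336.0 kN/m, acting at H/3 = 3.600 m above the base.
FS_sliding = μW / P_a = 0.41×1005.7 / 336.0 = 1.227.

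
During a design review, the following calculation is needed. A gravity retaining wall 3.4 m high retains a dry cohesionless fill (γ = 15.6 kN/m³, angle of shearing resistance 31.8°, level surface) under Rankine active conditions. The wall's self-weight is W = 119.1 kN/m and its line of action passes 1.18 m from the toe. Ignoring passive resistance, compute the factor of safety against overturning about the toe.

K_a = tan²(45° − 31.8°/2) = 0.3098.
P_a = ½K_aγH² = 0.5×0.3098×15.6×3.4² = 27.93 kN/m, acting at H/3 = 1.133 m above the base.
Overturning moment M_o = P_a × H/3 = 27.93 × 1.133 = 31.66.
Resisting moment M_r = W × 1.18 = 119.1 × 1.18 = 140.5.
FS_overturning = M_r/M_o = 140.5/31.66 = 4.439.

4.44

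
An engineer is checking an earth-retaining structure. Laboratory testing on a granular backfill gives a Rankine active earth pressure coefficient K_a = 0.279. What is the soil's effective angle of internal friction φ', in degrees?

34.3°

K_a = tan²(45° − φ/2) ⇒ 45° − φ/2 = arctan(√0.279) = 27.84°.
φ = 2(45° − 27.84°) = 34.31°.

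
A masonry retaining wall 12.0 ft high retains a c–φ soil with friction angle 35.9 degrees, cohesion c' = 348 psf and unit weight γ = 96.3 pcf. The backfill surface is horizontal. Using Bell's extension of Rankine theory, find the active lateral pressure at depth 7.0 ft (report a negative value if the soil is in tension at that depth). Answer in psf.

K_a = (1 − sin φ)/(1 + sin φ) = 0.2607.
σ_a = K_a γ z − 2c√K_a = 0.2607×96.3×7.0 − 2×348×0.5106 = -179.6 psf.

-180 psf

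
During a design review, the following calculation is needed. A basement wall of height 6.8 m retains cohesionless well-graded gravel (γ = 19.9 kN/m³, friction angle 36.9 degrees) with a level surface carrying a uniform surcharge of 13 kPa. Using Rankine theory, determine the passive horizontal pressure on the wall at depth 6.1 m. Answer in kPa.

538 kPa

K_p = (1 + sin φ)/(1 − sin φ) = 4.005.
σ_v = γz + q = 19.9 × 6.1 + 13 = 134.4 kPa.
σ_h = K_p σ_v = 4.005 × 134.4 = 538.3 kPa.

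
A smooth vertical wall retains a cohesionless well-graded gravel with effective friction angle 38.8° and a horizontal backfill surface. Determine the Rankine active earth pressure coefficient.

K_a = tan²(45° − φ/2) = tan²(25.60°) = 0.2296.

0.230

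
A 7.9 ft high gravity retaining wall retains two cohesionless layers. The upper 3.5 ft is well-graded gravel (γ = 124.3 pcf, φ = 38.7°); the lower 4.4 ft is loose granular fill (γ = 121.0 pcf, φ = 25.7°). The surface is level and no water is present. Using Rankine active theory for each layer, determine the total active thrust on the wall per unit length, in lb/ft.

1390 lb/ft

K_a1 = tan²(45°−38.7°/2) = 0.2306; K_a2 = tan²(45°−25.7°/2) = 0.3950.
Layer 1: σ at base = K_a1 γ₁ h₁ = 100.3 psf; P₁ = ½×100.3×3.5 = 175.6.
Layer 2: σ_v at top = γ₁h₁ = 435.1; σ_h top = K_a2×435.1 = 171.9; σ_h base = K_a2×(435.1+121.0×4.4) = 382.2.
P₂ = ½(171.9+382.2)×4.4 = 1219. Total P_a = 175.6+1219 = 1394 lb/ft.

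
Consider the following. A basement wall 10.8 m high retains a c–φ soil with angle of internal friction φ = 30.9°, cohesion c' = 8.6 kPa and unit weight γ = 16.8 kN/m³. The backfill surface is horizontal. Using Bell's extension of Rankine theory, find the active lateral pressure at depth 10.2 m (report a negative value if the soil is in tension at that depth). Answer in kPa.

K_a = (1 − sin φ)/(1 + sin φ) = 0.3214.
σ_a = K_a γ z − 2c√K_a = 0.3214×16.8×10.2 − 2×8.6×0.5669 = 45.32 kPa.

45.3 kPa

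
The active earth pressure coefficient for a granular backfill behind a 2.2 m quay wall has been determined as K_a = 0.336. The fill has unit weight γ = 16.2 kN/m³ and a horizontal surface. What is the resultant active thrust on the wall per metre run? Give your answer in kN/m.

13.2 kN/m

P = ½ K_a γ H² = 0.5 × 0.336 × 16.2 × 2.2² = 13.17 kN/m.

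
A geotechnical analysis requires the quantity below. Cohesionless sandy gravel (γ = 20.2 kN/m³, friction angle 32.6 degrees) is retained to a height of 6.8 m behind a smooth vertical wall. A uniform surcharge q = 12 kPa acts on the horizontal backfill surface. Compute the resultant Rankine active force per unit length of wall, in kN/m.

K_a = tan²(45° − φ/2) = 0.2997.
Soil triangle: ½ K_a γ H² = 0.5×0.2997×20.2×6.8² = 140.0 kN/m.
Surcharge rectangle: K_a q H = 0.2997×12×6.8 = 24.46 kN/m.
Total = 140.0 + 24.46 = 164.4 kN/m.

164 kN/m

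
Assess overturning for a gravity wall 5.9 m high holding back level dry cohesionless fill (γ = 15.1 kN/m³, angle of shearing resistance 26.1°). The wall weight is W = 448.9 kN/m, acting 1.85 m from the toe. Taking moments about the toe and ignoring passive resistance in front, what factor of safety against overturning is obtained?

4.13

K_a = tan²(45° − 26.1°/2) = 0.3889.
P_a = ½K_aγH² = 0.5×0.3889×15.1×5.9² = 102.2 kN/m, acting at H/3 = 1.967 m above the base.
Overturning moment M_o = P_a × H/3 = 102.2 × 1.967 = 201.0.
Resisting moment M_r = W × 1.85 = 448.9 × 1.85 = 830.5.
FS_overturning = M_r/M_o = 830.5/201.0 = 4.131.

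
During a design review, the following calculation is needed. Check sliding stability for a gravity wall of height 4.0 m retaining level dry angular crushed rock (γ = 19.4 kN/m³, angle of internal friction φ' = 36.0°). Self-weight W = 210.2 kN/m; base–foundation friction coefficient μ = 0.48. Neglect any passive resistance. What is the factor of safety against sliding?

2.50

K_a = tan²(45° − 36.0°/2) = 0.2596.
P_a = ½K_aγH² = 0.5×0.2596×19.4×4.0² = 40.29 kN/m, acting at H/3 = 1.333 m above the base.
FS_sliding = μW / P_a = 0.48×210.2 / 40.29 = 2.504.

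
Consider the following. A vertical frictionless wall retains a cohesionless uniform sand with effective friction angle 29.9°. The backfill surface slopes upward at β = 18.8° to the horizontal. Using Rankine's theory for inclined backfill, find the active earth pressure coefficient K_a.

0.404

K_a = cos β · (cos β − √(cos²β − cos²φ)) / (cos β + √(cos²β − cos²φ)).
cos β = 0.9466, cos φ = 0.8669, √(cos²β − cos²φ) = 0.3803.
K_a = 0.9466 × (0.9466 − 0.3803)/(0.9466 + 0.3803) = 0.4040.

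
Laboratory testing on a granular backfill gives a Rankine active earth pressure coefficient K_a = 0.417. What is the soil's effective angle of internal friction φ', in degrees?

24.3°

K_a = tan²(45° − φ/2) ⇒ 45° − φ/2 = arctan(√0.417) = 32.85°.
φ = 2(45° − 32.85°) = 24.29°.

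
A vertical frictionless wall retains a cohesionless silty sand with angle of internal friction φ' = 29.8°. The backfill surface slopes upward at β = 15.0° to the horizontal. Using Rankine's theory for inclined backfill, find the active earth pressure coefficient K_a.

K_a = cos β · (cos β − √(cos²β − cos²φ)) / (cos β + √(cos²β − cos²φ)).
cos β = 0.9659, cos φ = 0.8678, √(cos²β − cos²φ) = 0.4243.
K_a = 0.9659 × (0.9659 − 0.4243)/(0.9659 + 0.4243) = 0.3764.

0.376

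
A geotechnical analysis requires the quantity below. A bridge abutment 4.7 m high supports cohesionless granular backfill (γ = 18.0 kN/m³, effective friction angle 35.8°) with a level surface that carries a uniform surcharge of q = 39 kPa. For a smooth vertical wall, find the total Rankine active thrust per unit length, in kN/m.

100 kN/m

K_a = tan²(45° − φ/2) = 0.2619.
Soil triangle: ½ K_a γ H² = 0.5×0.2619×18.0×4.7² = 52.06 kN/m.
Surcharge rectangle: K_a q H = 0.2619×39×4.7 = 48.00 kN/m.
Total = 52.06 + 48.00 = 100.1 kN/m.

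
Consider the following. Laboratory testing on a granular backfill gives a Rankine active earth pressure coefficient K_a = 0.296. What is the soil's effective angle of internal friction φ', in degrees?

K_a = tan²(45° − φ/2) ⇒ 45° − φ/2 = arctan(√0.296) = 28.55°.
φ = 2(45° − 28.55°) = 32.90°.

32.9°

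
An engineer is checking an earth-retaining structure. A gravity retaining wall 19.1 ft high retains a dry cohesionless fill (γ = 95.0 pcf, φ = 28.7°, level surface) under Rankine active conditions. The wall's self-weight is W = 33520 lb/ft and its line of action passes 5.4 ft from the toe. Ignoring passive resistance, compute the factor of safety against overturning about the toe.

4.67

K_a = tan²(45° − 28.7°/2) = 0.3511.
P_a = ½K_aγH² = 0.5×0.3511×95.0×19.1² = 6085 lb/ft, acting at H/3 = 6.367 ft above the base.
Overturning moment M_o = P_a × H/3 = 6085 × 6.367 = 38740.
Resisting moment M_r = W × 5.4 = 33520 × 5.4 = 181000.
FS_overturning = M_r/M_o = 181000/38740 = 4.672.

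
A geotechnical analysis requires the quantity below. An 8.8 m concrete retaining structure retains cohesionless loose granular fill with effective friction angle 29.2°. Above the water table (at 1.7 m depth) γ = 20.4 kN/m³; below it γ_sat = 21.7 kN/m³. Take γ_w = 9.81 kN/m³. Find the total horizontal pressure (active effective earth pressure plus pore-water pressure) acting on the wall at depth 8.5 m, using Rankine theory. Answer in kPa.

106 kPa

K_a = (1 − sin φ)/(1 + sin φ) = 0.3442.
γ' = 21.7 − 9.81 = 11.89 kN/m³.
Effective vertical stress at 8.5 m: σ'_v = 20.4×1.7 + 11.89×6.80 = 115.5 kPa.
σ'_h = K_a σ'_v = 0.3442 × 115.5 = 39.77 kPa; u = γ_w × 6.80 = 66.71 kPa.
Total σ_h = 39.77 + 66.71 = 106.5 kPa.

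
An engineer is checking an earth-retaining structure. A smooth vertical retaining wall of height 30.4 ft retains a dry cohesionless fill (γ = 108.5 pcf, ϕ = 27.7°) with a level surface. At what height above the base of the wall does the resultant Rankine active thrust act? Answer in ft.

10.1 ft

K_a = 0.3653.
The pressure distribution is triangular, so the resultant acts at H/3 above the base = 30.4/3 = 10.13 ft.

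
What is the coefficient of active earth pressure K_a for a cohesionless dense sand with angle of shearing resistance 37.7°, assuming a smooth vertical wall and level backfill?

0.241

K_a = tan²(45° − φ/2) = tan²(26.15°) = 0.2411.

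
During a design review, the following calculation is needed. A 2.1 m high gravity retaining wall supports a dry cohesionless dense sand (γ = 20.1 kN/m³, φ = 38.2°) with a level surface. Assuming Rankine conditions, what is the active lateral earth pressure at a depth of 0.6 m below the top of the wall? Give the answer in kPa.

K_a = (1 − sin φ)/(1 + sin φ) = 0.2358.
σ_h = K_a γ z = 0.2358 × 20.1 × 0.6 = 2.844 kPa.

2.84 kPa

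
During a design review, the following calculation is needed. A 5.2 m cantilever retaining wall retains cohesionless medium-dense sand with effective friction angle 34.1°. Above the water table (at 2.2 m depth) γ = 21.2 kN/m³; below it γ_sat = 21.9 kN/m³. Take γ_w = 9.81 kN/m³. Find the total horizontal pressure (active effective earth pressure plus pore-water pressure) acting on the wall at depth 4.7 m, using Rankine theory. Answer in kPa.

46.2 kPa

K_a = (1 − sin φ)/(1 + sin φ) = 0.2815.
γ' = 21.9 − 9.81 = 12.09 kN/m³.
Effective vertical stress at 4.7 m: σ'_v = 21.2×2.2 + 12.09×2.50 = 76.86 kPa.
σ'_h = K_a σ'_v = 0.2815 × 76.86 = 21.64 kPa; u = γ_w × 2.50 = 24.53 kPa.
Total σ_h = 21.64 + 24.53 = 46.16 kPa.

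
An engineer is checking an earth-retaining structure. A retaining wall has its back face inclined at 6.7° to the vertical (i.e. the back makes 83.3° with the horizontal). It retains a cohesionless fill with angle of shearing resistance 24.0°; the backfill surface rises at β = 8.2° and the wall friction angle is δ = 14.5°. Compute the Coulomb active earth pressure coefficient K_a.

0.487

K_a = sin²(α+φ) / [sin²α · sin(α−δ) · (1 + √{sin(φ+δ)sin(φ−β) / (sin(α−δ)sin(α+β))})²].
With α = 83.3°, φ = 24.0°, δ = 14.5°, β = 8.2°: K_a = 0.4871.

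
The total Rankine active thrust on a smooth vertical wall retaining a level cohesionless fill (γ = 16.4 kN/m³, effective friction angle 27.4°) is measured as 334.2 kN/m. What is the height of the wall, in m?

10.5 m

K_a = 0.3697. P_a = ½ K_a γ H² ⇒ H = √(2P_a/(K_a γ)).
H = √(2×334.2/(0.3697×16.4)) = 10.50 m.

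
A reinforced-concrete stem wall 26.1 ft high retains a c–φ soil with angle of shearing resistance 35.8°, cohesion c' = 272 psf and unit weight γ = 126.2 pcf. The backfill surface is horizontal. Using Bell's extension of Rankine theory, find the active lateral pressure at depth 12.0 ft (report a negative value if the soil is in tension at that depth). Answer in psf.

118 psf

K_a = (1 − sin φ)/(1 + sin φ) = 0.2619.
σ_a = K_a γ z − 2c√K_a = 0.2619×126.2×12.0 − 2×272×0.5117 = 118.2 psf.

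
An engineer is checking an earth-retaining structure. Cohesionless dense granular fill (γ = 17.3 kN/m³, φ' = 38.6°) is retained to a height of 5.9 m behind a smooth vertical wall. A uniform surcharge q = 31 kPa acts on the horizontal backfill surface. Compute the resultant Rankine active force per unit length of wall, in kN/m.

K_a = tan²(45° − φ/2) = 0.2316.
Soil triangle: ½ K_a γ H² = 0.5×0.2316×17.3×5.9² = 69.74 kN/m.
Surcharge rectangle: K_a q H = 0.2316×31×5.9 = 42.36 kN/m.
Total = 69.74 + 42.36 = 112.1 kN/m.

112 kN/m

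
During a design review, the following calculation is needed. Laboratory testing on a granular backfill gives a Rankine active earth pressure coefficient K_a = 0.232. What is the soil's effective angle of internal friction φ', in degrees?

38.6°

K_a = tan²(45° − φ/2) ⇒ 45° − φ/2 = arctan(√0.232) = 25.72°.
φ = 2(45° − 25.72°) = 38.56°.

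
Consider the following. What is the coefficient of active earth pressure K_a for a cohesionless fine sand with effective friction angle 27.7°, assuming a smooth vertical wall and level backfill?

K_a = (1 − sin φ)/(1 + sin φ) = (1 − sin 27.7°)/(1 + sin 27.7°) = 0.3653.

0.365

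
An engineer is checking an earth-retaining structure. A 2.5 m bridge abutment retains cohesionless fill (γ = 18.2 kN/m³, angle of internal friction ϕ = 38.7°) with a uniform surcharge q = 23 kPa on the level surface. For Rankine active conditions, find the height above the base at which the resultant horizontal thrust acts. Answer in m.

K_a = 0.2306.
Triangular part P₁ = ½K_aγH² = 13.11 at H/3 = 0.8333 m; rectangular part P₂ = K_a q H = 13.26 at H/2 = 1.250 m.
ȳ = (P₁·0.8333 + P₂·1.250)/(P₁+P₂) = 1.043 m.

1.04 m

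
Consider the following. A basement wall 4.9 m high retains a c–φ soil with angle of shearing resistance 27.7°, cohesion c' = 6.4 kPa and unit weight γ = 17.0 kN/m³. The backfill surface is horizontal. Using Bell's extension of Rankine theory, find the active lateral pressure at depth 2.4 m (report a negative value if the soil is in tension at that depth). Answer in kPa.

K_a = (1 − sin φ)/(1 + sin φ) = 0.3653.
σ_a = K_a γ z − 2c√K_a = 0.3653×17.0×2.4 − 2×6.4×0.6044 = 7.169 kPa.

7.17 kPa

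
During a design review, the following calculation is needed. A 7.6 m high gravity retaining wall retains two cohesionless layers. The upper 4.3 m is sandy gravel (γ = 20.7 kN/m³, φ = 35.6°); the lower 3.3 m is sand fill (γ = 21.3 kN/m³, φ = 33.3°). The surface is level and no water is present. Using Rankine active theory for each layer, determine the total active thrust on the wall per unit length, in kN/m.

170 kN/m

K_a1 = tan²(45°−35.6°/2) = 0.2641; K_a2 = tan²(45°−33.3°/2) = 0.2911.
Layer 1: σ at base = K_a1 γ₁ h₁ = 23.51 kPa; P₁ = ½×23.51×4.3 = 50.55.
Layer 2: σ_v at top = γ₁h₁ = 89.01; σ_h top = K_a2×89.01 = 25.91; σ_h base = K_a2×(89.01+21.3×3.3) = 46.38.
P₂ = ½(25.91+46.38)×3.3 = 119.3. Total P_a = 50.55+119.3 = 169.8 kN/m.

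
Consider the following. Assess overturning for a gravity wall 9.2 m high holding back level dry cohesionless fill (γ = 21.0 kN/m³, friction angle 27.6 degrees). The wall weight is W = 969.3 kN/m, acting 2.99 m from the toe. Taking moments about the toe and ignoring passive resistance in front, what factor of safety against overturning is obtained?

K_a = tan²(45° − 27.6°/2) = 0.3668.
P_a = ½K_aγH² = 0.5×0.3668×21.0×9.2² = 326.0 kN/m, acting at H/3 = 3.067 m above the base.
Overturning moment M_o = P_a × H/3 = 326.0 × 3.067 = 999.6.
Resisting moment M_r = W × 2.99 = 969.3 × 2.99 = 2898.
FS_overturning = M_r/M_o = 2898/999.6 = 2.899.

2.90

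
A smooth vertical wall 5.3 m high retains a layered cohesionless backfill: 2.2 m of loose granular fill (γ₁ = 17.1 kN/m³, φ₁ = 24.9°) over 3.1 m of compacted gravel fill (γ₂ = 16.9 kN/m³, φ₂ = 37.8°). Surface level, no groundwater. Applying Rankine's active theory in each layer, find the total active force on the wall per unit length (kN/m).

K_a1 = tan²(45°−24.9°/2) = 0.4074; K_a2 = tan²(45°−37.8°/2) = 0.2400.
Layer 1: σ at base = K_a1 γ₁ h₁ = 15.33 kPa; P₁ = ½×15.33×2.2 = 16.86.
Layer 2: σ_v at top = γ₁h₁ = 37.62; σ_h top = K_a2×37.62 = 9.029; σ_h base = K_a2×(37.62+16.9×3.1) = 21.60.
P₂ = ½(9.029+21.60)×3.1 = 47.48. Total P_a = 16.86+47.48 = 64.34 kN/m.

64.3 kN/m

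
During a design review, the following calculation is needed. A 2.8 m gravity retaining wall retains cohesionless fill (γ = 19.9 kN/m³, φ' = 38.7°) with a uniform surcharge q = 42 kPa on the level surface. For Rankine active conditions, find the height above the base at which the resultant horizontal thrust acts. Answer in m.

K_a = 0.2306.
Triangular part P₁ = ½K_aγH² = 17.99 at H/3 = 0.9333 m; rectangular part P₂ = K_a q H = 27.12 at H/2 = 1.400 m.
ȳ = (P₁·0.9333 + P₂·1.400)/(P₁+P₂) = 1.214 m.

1.21 m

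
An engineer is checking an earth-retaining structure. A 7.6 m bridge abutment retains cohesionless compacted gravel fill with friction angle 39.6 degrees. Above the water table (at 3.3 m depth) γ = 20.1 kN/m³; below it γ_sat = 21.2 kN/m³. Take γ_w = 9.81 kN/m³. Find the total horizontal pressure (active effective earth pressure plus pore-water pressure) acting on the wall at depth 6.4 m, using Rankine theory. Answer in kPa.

52.9 kPa

K_a = (1 − sin φ)/(1 + sin φ) = 0.2214.
γ' = 21.2 − 9.81 = 11.39 kN/m³.
Effective vertical stress at 6.4 m: σ'_v = 20.1×3.3 + 11.39×3.10 = 101.6 kPa.
σ'_h = K_a σ'_v = 0.2214 × 101.6 = 22.51 kPa; u = γ_w × 3.10 = 30.41 kPa.
Total σ_h = 22.51 + 30.41 = 52.92 kPa.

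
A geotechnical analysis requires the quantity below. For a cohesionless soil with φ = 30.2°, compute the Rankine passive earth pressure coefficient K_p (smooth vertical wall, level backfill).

3.02

K_p = (1 + sin φ)/(1 − sin φ) = tan²(45° + 30.2°/2) = 3.024.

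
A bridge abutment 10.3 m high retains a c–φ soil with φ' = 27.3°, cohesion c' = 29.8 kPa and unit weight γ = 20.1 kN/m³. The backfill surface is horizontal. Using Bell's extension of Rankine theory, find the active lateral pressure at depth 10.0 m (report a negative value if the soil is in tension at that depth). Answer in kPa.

38.3 kPa

K_a = (1 − sin φ)/(1 + sin φ) = 0.3711.
σ_a = K_a γ z − 2c√K_a = 0.3711×20.1×10.0 − 2×29.8×0.6092 = 38.29 kPa.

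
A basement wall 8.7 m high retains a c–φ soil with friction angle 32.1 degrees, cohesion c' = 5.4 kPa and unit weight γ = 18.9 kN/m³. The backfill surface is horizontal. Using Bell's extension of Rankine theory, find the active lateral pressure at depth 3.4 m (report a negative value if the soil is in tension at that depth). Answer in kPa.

13.7 kPa

K_a = (1 − sin φ)/(1 + sin φ) = 0.3060.
σ_a = K_a γ z − 2c√K_a = 0.3060×18.9×3.4 − 2×5.4×0.5532 = 13.69 kPa.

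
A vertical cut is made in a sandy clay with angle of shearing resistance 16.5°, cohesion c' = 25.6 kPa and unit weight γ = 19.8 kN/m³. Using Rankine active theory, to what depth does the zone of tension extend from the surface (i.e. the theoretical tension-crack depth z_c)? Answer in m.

3.46 m

K_a = tan²(45° − 16.5°/2) = 0.5576; √K_a = 0.7467.
The active pressure is zero where K_a γ z = 2c√K_a, so z_c = 2c/(γ√K_a) = 2×25.6/(19.8×0.7467) = 3.463 m.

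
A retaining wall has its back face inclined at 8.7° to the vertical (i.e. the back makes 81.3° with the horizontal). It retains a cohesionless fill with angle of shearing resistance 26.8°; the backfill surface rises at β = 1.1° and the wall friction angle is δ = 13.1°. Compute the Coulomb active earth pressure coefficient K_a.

K_a = sin²(α+φ) / [sin²α · sin(α−δ) · (1 + √{sin(φ+δ)sin(φ−β) / (sin(α−δ)sin(α+β))})²].
With α = 81.3°, φ = 26.8°, δ = 13.1°, β = 1.1°: K_a = 0.4146.

0.415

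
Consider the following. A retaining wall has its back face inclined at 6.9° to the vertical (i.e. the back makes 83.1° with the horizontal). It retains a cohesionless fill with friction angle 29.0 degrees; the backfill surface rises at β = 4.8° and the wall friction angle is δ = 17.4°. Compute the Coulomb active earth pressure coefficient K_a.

0.387

K_a = sin²(α+φ) / [sin²α · sin(α−δ) · (1 + √{sin(φ+δ)sin(φ−β) / (sin(α−δ)sin(α+β))})²].
With α = 83.1°, φ = 29.0°, δ = 17.4°, β = 4.8°: K_a = 0.3873.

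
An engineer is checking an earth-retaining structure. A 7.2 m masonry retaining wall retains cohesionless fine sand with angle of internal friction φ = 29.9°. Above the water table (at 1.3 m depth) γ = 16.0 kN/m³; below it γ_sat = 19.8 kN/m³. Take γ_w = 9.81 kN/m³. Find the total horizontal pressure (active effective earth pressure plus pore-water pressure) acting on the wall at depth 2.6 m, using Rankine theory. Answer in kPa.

K_a = (1 − sin φ)/(1 + sin φ) = 0.3347.
γ' = 19.8 − 9.81 = 9.990 kN/m³.
Effective vertical stress at 2.6 m: σ'_v = 16.0×1.3 + 9.990×1.30 = 33.79 kPa.
σ'_h = K_a σ'_v = 0.3347 × 33.79 = 11.31 kPa; u = γ_w × 1.30 = 12.75 kPa.
Total σ_h = 11.31 + 12.75 = 24.06 kPa.

24.1 kPa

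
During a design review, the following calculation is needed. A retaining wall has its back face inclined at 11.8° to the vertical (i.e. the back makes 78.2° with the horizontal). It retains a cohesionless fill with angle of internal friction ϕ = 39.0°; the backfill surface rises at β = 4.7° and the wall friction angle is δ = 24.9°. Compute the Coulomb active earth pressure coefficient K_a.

K_a = sin²(α+φ) / [sin²α · sin(α−δ) · (1 + √{sin(φ+δ)sin(φ−β) / (sin(α−δ)sin(α+β))})²].
With α = 78.2°, φ = 39.0°, δ = 24.9°, β = 4.7°: K_a = 0.3187.

0.319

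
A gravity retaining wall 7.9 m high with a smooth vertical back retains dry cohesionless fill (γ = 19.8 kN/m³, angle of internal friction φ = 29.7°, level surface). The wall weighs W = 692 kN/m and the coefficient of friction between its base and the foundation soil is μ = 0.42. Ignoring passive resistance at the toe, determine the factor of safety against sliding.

K_a = tan²(45° − 29.7°/2) = 0.3374.
P_a = ½K_aγH² = 0.5×0.3374×19.8×7.9² = 208.5 kN/m, acting at H/3 = 2.633 m above the base.
FS_sliding = μW / P_a = 0.42×692 / 208.5 = 1.394.

1.39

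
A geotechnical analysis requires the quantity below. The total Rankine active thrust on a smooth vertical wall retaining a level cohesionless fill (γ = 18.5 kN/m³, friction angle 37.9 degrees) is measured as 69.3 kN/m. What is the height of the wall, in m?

5.60 m

K_a = 0.2389. P_a = ½ K_a γ H² ⇒ H = √(2P_a/(K_a γ)).
H = √(2×69.3/(0.2389×18.5)) = 5.600 m.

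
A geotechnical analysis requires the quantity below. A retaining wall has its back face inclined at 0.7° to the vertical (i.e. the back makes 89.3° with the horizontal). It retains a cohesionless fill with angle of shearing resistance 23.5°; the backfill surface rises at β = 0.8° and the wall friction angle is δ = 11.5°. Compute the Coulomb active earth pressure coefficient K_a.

0.399

K_a = sin²(α+φ) / [sin²α · sin(α−δ) · (1 + √{sin(φ+δ)sin(φ−β) / (sin(α−δ)sin(α+β))})²].
With α = 89.3°, φ = 23.5°, δ = 11.5°, β = 0.8°: K_a = 0.3992.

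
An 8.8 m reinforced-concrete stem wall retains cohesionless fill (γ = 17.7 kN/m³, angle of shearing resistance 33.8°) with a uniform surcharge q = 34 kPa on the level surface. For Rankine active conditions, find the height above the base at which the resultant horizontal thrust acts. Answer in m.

K_a = 0.2851.
Triangular part P₁ = ½K_aγH² = 195.4 at H/3 = 2.933 m; rectangular part P₂ = K_a q H = 85.30 at H/2 = 4.400 m.
ȳ = (P₁·2.933 + P₂·4.400)/(P₁+P₂) = 3.379 m.

3.38 m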